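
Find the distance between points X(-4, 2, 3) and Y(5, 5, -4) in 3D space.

d = √[(x₂-x₁)² + (y₂-y₁)² + (z₂-z₁)²]
  = √[9² + 3² + (-7)²]
  = √[81 + 9 + 49]
  = √139
  ≈ 11.79

11.79


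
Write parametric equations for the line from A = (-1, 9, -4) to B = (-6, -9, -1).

Direction vector d = B - A = (-6 + 1, -9 - 9, -1 + 4) = (-5, -18, 3)
Parametric form r = A + t·d:
x = -1 - 5t, y = 9 - 18t, z = -4 + 3t

x = -1 - 5t, y = 9 - 18t, z = -4 + 3t


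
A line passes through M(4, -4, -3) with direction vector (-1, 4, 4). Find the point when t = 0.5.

P(t) = M + t·d
  = (4 + (-1)·0.5, -4 + 4·0.5, -3 + 4·0.5)
  = (4 - 0.5, -4 + 2, -3 + 2)
  = (3.5, -2, -1)

(3.5, -2, -1)


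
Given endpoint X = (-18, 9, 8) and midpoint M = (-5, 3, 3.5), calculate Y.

Y = 2M - X
  = (2·(-5) - (-18), 2·3 - 9, 2·3.5 - 8)
  = (-10 + 18, 6 - 9, 7 - 8)
  = (8, -3, -1)

(8, -3, -1)


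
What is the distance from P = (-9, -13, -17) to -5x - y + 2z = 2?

distance = |a·x₀ + b·y₀ + c·z₀ - d| / √(a² + b² + c²)
  = |(-5)·(-9) + (-1)·(-13) + 2·(-17) - 2| / √((-5)² + (-1)² + 2²)
  = |45 + 13 - 34 - 2| / √(25 + 1 + 4)
  = |22| / √30
  = 22 / 5.477
  ≈ 4.017

4.017


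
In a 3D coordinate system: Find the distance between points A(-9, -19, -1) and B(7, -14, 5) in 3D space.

d = √[(x₂-x₁)² + (y₂-y₁)² + (z₂-z₁)²]
  = √[16² + 5² + 6²]
  = √[256 + 25 + 36]
  = √317
  ≈ 17.8

17.8


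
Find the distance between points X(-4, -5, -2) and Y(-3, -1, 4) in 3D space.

d = √[(x₂-x₁)² + (y₂-y₁)² + (z₂-z₁)²]
  = √[1² + 4² + 6²]
  = √[1 + 16 + 36]
  = √53
  ≈ 7.28

7.28


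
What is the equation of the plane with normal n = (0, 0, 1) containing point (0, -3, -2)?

The plane through P with normal n = (a, b, c) satisfies n·(r - P) = 0,
i.e. ax + by + cz = a·x₀ + b·y₀ + c·z₀.
d = 0·0 + 0·(-3) + 1·(-2)
  = 0 + 0 - 2
  = -2
Equation: z = -2

z = -2


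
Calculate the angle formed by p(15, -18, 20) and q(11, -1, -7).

p·q = 15·11 + (-18)·(-1) + 20·(-7) = 165 + 18 - 140 = 43
|p| = √(15² + (-18)² + 20²) = √949 ≈ 30.81
|q| = √(11² + (-1)² + (-7)²) = √171 ≈ 13.08
cos θ = (p·q)/(|p||q|) = 43/(30.81·13.08) ≈ 0.1067
θ = arccos(0.1067) ≈ 83.87°

83.87°


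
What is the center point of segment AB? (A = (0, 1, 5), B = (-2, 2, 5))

M = ((x₁+x₂)/2, (y₁+y₂)/2, (z₁+z₂)/2)
  = ((0 - 2)/2, (1 + 2)/2, (5 + 5)/2)
  = (-2/2, 3/2, 10/2)
  = (-1, 1.5, 5)

(-1, 1.5, 5)


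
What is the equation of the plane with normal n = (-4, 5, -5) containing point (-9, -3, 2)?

The plane through P with normal n = (a, b, c) satisfies n·(r - P) = 0,
i.e. ax + by + cz = a·x₀ + b·y₀ + c·z₀.
d = (-4)·(-9) + 5·(-3) + (-5)·2
  = 36 - 15 - 10
  = 11
Equation: -4x + 5y - 5z = 11

-4x + 5y - 5z = 11


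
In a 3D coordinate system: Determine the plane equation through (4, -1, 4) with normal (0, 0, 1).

The plane through P with normal n = (a, b, c) satisfies n·(r - P) = 0,
i.e. ax + by + cz = a·x₀ + b·y₀ + c·z₀.
d = 0·4 + 0·(-1) + 1·4
  = 0 + 0 + 4
  = 4
Equation: z = 4

z = 4


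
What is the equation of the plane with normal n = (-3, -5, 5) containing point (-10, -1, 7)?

The plane through P with normal n = (a, b, c) satisfies n·(r - P) = 0,
i.e. ax + by + cz = a·x₀ + b·y₀ + c·z₀.
d = (-3)·(-10) + (-5)·(-1) + 5·7
  = 30 + 5 + 35
  = 70
Equation: -3x - 5y + 5z = 70

-3x - 5y + 5z = 70


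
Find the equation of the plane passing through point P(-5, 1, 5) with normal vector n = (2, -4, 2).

The plane through P with normal n = (a, b, c) satisfies n·(r - P) = 0,
i.e. ax + by + cz = a·x₀ + b·y₀ + c·z₀.
d = 2·(-5) + (-4)·1 + 2·5
  = -10 - 4 + 10
  = -4
Equation: 2x - 4y + 2z = -4

2x - 4y + 2z = -4


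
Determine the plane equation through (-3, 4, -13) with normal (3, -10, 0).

The plane through P with normal n = (a, b, c) satisfies n·(r - P) = 0,
i.e. ax + by + cz = a·x₀ + b·y₀ + c·z₀.
d = 3·(-3) + (-10)·4 + 0·(-13)
  = -9 - 40 + 0
  = -49
Equation: 3x - 10y = -49

3x - 10y = -49


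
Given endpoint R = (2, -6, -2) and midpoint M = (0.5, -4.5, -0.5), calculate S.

S = 2M - R
  = (2·0.5 - 2, 2·(-4.5) - (-6), 2·(-0.5) - (-2))
  = (1 - 2, -9 + 6, -1 + 2)
  = (-1, -3, 1)

(-1, -3, 1)


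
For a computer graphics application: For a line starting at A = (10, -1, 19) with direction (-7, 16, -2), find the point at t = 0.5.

P(t) = A + t·d
  = (10 + (-7)·0.5, -1 + 16·0.5, 19 + (-2)·0.5)
  = (10 - 3.5, -1 + 8, 19 - 1)
  = (6.5, 7, 18)

(6.5, 7, 18)


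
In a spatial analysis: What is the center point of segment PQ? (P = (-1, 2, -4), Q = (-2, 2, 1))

M = ((x₁+x₂)/2, (y₁+y₂)/2, (z₁+z₂)/2)
  = ((-1 - 2)/2, (2 + 2)/2, (-4 + 1)/2)
  = (-3/2, 4/2, -3/2)
  = (-1.5, 2, -1.5)

(-1.5, 2, -1.5)


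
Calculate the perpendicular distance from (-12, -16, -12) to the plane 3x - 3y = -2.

distance = |a·x₀ + b·y₀ + c·z₀ - d| / √(a² + b² + c²)
  = |3·(-12) + (-3)·(-16) + 0·(-12) - (-2)| / √(3² + (-3)² + 0²)
  = |-36 + 48 + 0 + 2| / √(9 + 9 + 0)
  = |14| / √18
  = 14 / 4.243
  ≈ 3.3

3.3


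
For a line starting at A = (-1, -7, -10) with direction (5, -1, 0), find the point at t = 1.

P(t) = A + t·d
  = (-1 + 5·1, -7 + (-1)·1, -10 + 0·1)
  = (-1 + 5, -7 - 1, -10 + 0)
  = (4, -8, -10)

(4, -8, -10)


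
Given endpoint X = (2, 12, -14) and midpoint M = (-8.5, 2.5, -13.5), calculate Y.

Y = 2M - X
  = (2·(-8.5) - 2, 2·2.5 - 12, 2·(-13.5) - (-14))
  = (-17 - 2, 5 - 12, -27 + 14)
  = (-19, -7, -13)

(-19, -7, -13)


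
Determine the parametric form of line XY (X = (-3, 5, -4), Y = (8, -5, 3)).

Direction vector d = Y - X = (8 + 3, -5 - 5, 3 + 4) = (11, -10, 7)
Parametric form r = X + t·d:
x = -3 + 11t, y = 5 - 10t, z = -4 + 7t

x = -3 + 11t, y = 5 - 10t, z = -4 + 7t


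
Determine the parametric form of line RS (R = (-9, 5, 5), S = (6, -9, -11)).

Direction vector d = S - R = (6 + 9, -9 - 5, -11 - 5) = (15, -14, -16)
Parametric form r = R + t·d:
x = -9 + 15t, y = 5 - 14t, z = 5 - 16t

x = -9 + 15t, y = 5 - 14t, z = 5 - 16t


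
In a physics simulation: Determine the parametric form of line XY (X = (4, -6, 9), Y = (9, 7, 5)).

Direction vector d = Y - X = (9 - 4, 7 + 6, 5 - 9) = (5, 13, -4)
Parametric form r = X + t·d:
x = 4 + 5t, y = -6 + 13t, z = 9 - 4t

x = 4 + 5t, y = -6 + 13t, z = 9 - 4t


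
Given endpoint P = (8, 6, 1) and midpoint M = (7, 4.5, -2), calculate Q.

Q = 2M - P
  = (2·7 - 8, 2·4.5 - 6, 2·(-2) - 1)
  = (14 - 8, 9 - 6, -4 - 1)
  = (6, 3, -5)

(6, 3, -5)


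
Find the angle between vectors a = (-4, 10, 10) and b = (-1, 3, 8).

a·b = (-4)·(-1) + 10·3 + 10·8 = 4 + 30 + 80 = 114
|a| = √((-4)² + 10² + 10²) = √216 ≈ 14.7
|b| = √((-1)² + 3² + 8²) = √74 ≈ 8.602
cos θ = (a·b)/(|a||b|) = 114/(14.7·8.602) ≈ 0.9017
θ = arccos(0.9017) ≈ 25.62°

25.62°


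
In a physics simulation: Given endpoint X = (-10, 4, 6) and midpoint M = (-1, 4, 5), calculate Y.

Y = 2M - X
  = (2·(-1) - (-10), 2·4 - 4, 2·5 - 6)
  = (-2 + 10, 8 - 4, 10 - 6)
  = (8, 4, 4)

(8, 4, 4)


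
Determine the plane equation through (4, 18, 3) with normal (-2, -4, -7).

The plane through P with normal n = (a, b, c) satisfies n·(r - P) = 0,
i.e. ax + by + cz = a·x₀ + b·y₀ + c·z₀.
d = (-2)·4 + (-4)·18 + (-7)·3
  = -8 - 72 - 21
  = -101
Equation: -2x - 4y - 7z = -101

-2x - 4y - 7z = -101


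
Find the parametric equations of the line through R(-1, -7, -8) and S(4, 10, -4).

Direction vector d = S - R = (4 + 1, 10 + 7, -4 + 8) = (5, 17, 4)
Parametric form r = R + t·d:
x = -1 + 5t, y = -7 + 17t, z = -8 + 4t

x = -1 + 5t, y = -7 + 17t, z = -8 + 4t


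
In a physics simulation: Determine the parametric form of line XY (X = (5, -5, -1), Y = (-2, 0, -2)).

Direction vector d = Y - X = (-2 - 5, 0 + 5, -2 + 1) = (-7, 5, -1)
Parametric form r = X + t·d:
x = 5 - 7t, y = -5 + 5t, z = -1 - t

x = 5 - 7t, y = -5 + 5t, z = -1 - t


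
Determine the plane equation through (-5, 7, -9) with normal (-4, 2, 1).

The plane through P with normal n = (a, b, c) satisfies n·(r - P) = 0,
i.e. ax + by + cz = a·x₀ + b·y₀ + c·z₀.
d = (-4)·(-5) + 2·7 + 1·(-9)
  = 20 + 14 - 9
  = 25
Equation: -4x + 2y + z = 25

-4x + 2y + z = 25


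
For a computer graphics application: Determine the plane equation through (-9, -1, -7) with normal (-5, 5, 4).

The plane through P with normal n = (a, b, c) satisfies n·(r - P) = 0,
i.e. ax + by + cz = a·x₀ + b·y₀ + c·z₀.
d = (-5)·(-9) + 5·(-1) + 4·(-7)
  = 45 - 5 - 28
  = 12
Equation: -5x + 5y + 4z = 12

-5x + 5y + 4z = 12


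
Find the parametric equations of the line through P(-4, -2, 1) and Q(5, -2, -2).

Direction vector d = Q - P = (5 + 4, -2 + 2, -2 - 1) = (9, 0, -3)
Parametric form r = P + t·d:
x = -4 + 9t, y = -2, z = 1 - 3t

x = -4 + 9t, y = -2, z = 1 - 3t


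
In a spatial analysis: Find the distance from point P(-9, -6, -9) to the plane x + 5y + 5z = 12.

distance = |a·x₀ + b·y₀ + c·z₀ - d| / √(a² + b² + c²)
  = |1·(-9) + 5·(-6) + 5·(-9) - 12| / √(1² + 5² + 5²)
  = |-9 - 30 - 45 - 12| / √(1 + 25 + 25)
  = |-96| / √51
  = 96 / 7.141
  ≈ 13.44

13.44


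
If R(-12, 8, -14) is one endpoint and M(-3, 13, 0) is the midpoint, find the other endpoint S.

S = 2M - R
  = (2·(-3) - (-12), 2·13 - 8, 2·0 - (-14))
  = (-6 + 12, 26 - 8, 0 + 14)
  = (6, 18, 14)

(6, 18, 14)


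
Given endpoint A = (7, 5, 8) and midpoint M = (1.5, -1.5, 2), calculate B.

B = 2M - A
  = (2·1.5 - 7, 2·(-1.5) - 5, 2·2 - 8)
  = (3 - 7, -3 - 5, 4 - 8)
  = (-4, -8, -4)

(-4, -8, -4)


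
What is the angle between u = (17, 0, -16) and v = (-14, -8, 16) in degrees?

u·v = 17·(-14) + 0·(-8) + (-16)·16 = -238 + 0 - 256 = -494
|u| = √(17² + 0² + (-16)²) = √545 ≈ 23.35
|v| = √((-14)² + (-8)² + 16²) = √516 ≈ 22.72
cos θ = (u·v)/(|u||v|) = -494/(23.35·22.72) ≈ -0.9315
θ = arccos(-0.9315) ≈ 158.7°

158.7°


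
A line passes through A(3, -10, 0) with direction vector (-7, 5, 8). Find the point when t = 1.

P(t) = A + t·d
  = (3 + (-7)·1, -10 + 5·1, 0 + 8·1)
  = (3 - 7, -10 + 5, 0 + 8)
  = (-4, -5, 8)

(-4, -5, 8)


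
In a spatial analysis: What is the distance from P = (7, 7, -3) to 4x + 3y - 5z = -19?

distance = |a·x₀ + b·y₀ + c·z₀ - d| / √(a² + b² + c²)
  = |4·7 + 3·7 + (-5)·(-3) - (-19)| / √(4² + 3² + (-5)²)
  = |28 + 21 + 15 + 19| / √(16 + 9 + 25)
  = |83| / √50
  = 83 / 7.071
  ≈ 11.74

11.74


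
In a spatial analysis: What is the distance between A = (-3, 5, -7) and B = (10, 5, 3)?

d = √[(x₂-x₁)² + (y₂-y₁)² + (z₂-z₁)²]
  = √[13² + 0² + 10²]
  = √[169 + 0 + 100]
  = √269
  ≈ 16.4

16.4


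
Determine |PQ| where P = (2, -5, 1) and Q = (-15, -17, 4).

d = √[(x₂-x₁)² + (y₂-y₁)² + (z₂-z₁)²]
  = √[(-17)² + (-12)² + 3²]
  = √[289 + 144 + 9]
  = √442
  ≈ 21.02

21.02


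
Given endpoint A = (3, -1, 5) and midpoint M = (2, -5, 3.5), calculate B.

B = 2M - A
  = (2·2 - 3, 2·(-5) - (-1), 2·3.5 - 5)
  = (4 - 3, -10 + 1, 7 - 5)
  = (1, -9, 2)

(1, -9, 2)


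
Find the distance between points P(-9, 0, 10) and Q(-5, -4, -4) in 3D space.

d = √[(x₂-x₁)² + (y₂-y₁)² + (z₂-z₁)²]
  = √[4² + (-4)² + (-14)²]
  = √[16 + 16 + 196]
  = √228
  ≈ 15.1

15.1


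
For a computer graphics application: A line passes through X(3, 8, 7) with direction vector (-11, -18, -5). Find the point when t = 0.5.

P(t) = X + t·d
  = (3 + (-11)·0.5, 8 + (-18)·0.5, 7 + (-5)·0.5)
  = (3 - 5.5, 8 - 9, 7 - 2.5)
  = (-2.5, -1, 4.5)

(-2.5, -1, 4.5)


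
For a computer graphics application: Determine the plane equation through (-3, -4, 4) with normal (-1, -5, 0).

The plane through P with normal n = (a, b, c) satisfies n·(r - P) = 0,
i.e. ax + by + cz = a·x₀ + b·y₀ + c·z₀.
d = (-1)·(-3) + (-5)·(-4) + 0·4
  = 3 + 20 + 0
  = 23
Equation: -x - 5y = 23

-x - 5y = 23


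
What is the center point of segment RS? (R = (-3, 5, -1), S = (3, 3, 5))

M = ((x₁+x₂)/2, (y₁+y₂)/2, (z₁+z₂)/2)
  = ((-3 + 3)/2, (5 + 3)/2, (-1 + 5)/2)
  = (0/2, 8/2, 4/2)
  = (0, 4, 2)

(0, 4, 2)


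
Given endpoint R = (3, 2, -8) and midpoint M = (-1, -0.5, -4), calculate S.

S = 2M - R
  = (2·(-1) - 3, 2·(-0.5) - 2, 2·(-4) - (-8))
  = (-2 - 3, -1 - 2, -8 + 8)
  = (-5, -3, 0)

(-5, -3, 0)


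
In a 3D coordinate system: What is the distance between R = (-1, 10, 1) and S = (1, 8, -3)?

d = √[(x₂-x₁)² + (y₂-y₁)² + (z₂-z₁)²]
  = √[2² + (-2)² + (-4)²]
  = √[4 + 4 + 16]
  = √24
  ≈ 4.899

4.899


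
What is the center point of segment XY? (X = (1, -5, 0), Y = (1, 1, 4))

M = ((x₁+x₂)/2, (y₁+y₂)/2, (z₁+z₂)/2)
  = ((1 + 1)/2, (-5 + 1)/2, (0 + 4)/2)
  = (2/2, -4/2, 4/2)
  = (1, -2, 2)

(1, -2, 2)


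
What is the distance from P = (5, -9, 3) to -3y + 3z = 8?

distance = |a·x₀ + b·y₀ + c·z₀ - d| / √(a² + b² + c²)
  = |0·5 + (-3)·(-9) + 3·3 - 8| / √(0² + (-3)² + 3²)
  = |0 + 27 + 9 - 8| / √(0 + 9 + 9)
  = |28| / √18
  = 28 / 4.243
  ≈ 6.6

6.6


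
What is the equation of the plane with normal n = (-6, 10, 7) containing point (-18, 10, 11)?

The plane through P with normal n = (a, b, c) satisfies n·(r - P) = 0,
i.e. ax + by + cz = a·x₀ + b·y₀ + c·z₀.
d = (-6)·(-18) + 10·10 + 7·11
  = 108 + 100 + 77
  = 285
Equation: -6x + 10y + 7z = 285

-6x + 10y + 7z = 285


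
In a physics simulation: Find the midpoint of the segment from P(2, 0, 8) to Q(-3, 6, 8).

M = ((x₁+x₂)/2, (y₁+y₂)/2, (z₁+z₂)/2)
  = ((2 - 3)/2, (0 + 6)/2, (8 + 8)/2)
  = (-1/2, 6/2, 16/2)
  = (-0.5, 3, 8)

(-0.5, 3, 8)


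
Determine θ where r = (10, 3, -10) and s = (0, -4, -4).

r·s = 10·0 + 3·(-4) + (-10)·(-4) = 0 - 12 + 40 = 28
|r| = √(10² + 3² + (-10)²) = √209 ≈ 14.46
|s| = √(0² + (-4)² + (-4)²) = √32 ≈ 5.657
cos θ = (r·s)/(|r||s|) = 28/(14.46·5.657) ≈ 0.3424
θ = arccos(0.3424) ≈ 69.98°

69.98°


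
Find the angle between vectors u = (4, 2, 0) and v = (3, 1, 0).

u·v = 4·3 + 2·1 + 0·0 = 12 + 2 + 0 = 14
|u| = √(4² + 2² + 0²) = √20 ≈ 4.472
|v| = √(3² + 1² + 0²) = √10 ≈ 3.162
cos θ = (u·v)/(|u||v|) = 14/(4.472·3.162) ≈ 0.9899
θ = arccos(0.9899) ≈ 8.13°

8.13°


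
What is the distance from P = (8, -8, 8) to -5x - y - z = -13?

distance = |a·x₀ + b·y₀ + c·z₀ - d| / √(a² + b² + c²)
  = |(-5)·8 + (-1)·(-8) + (-1)·8 - (-13)| / √((-5)² + (-1)² + (-1)²)
  = |-40 + 8 - 8 + 13| / √(25 + 1 + 1)
  = |-27| / √27
  = 27 / 5.196
  ≈ 5.196

5.196


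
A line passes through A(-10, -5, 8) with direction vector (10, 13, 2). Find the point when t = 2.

P(t) = A + t·d
  = (-10 + 10·2, -5 + 13·2, 8 + 2·2)
  = (-10 + 20, -5 + 26, 8 + 4)
  = (10, 21, 12)

(10, 21, 12)


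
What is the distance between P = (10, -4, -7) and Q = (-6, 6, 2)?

d = √[(x₂-x₁)² + (y₂-y₁)² + (z₂-z₁)²]
  = √[(-16)² + 10² + 9²]
  = √[256 + 100 + 81]
  = √437
  ≈ 20.9

20.9


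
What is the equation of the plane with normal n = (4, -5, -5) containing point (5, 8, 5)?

The plane through P with normal n = (a, b, c) satisfies n·(r - P) = 0,
i.e. ax + by + cz = a·x₀ + b·y₀ + c·z₀.
d = 4·5 + (-5)·8 + (-5)·5
  = 20 - 40 - 25
  = -45
Equation: 4x - 5y - 5z = -45

4x - 5y - 5z = -45


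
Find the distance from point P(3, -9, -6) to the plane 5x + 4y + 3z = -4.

distance = |a·x₀ + b·y₀ + c·z₀ - d| / √(a² + b² + c²)
  = |5·3 + 4·(-9) + 3·(-6) - (-4)| / √(5² + 4² + 3²)
  = |15 - 36 - 18 + 4| / √(25 + 16 + 9)
  = |-35| / √50
  = 35 / 7.071
  ≈ 4.95

4.95


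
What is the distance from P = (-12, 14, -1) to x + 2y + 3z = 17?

distance = |a·x₀ + b·y₀ + c·z₀ - d| / √(a² + b² + c²)
  = |1·(-12) + 2·14 + 3·(-1) - 17| / √(1² + 2² + 3²)
  = |-12 + 28 - 3 - 17| / √(1 + 4 + 9)
  = |-4| / √14
  = 4 / 3.742
  ≈ 1.069

1.069


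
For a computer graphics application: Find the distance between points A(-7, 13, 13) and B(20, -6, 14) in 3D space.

d = √[(x₂-x₁)² + (y₂-y₁)² + (z₂-z₁)²]
  = √[27² + (-19)² + 1²]
  = √[729 + 361 + 1]
  = √1091
  ≈ 33.03

33.03


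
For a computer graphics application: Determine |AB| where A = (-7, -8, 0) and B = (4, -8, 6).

d = √[(x₂-x₁)² + (y₂-y₁)² + (z₂-z₁)²]
  = √[11² + 0² + 6²]
  = √[121 + 0 + 36]
  = √157
  ≈ 12.53

12.53


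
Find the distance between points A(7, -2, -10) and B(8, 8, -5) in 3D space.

d = √[(x₂-x₁)² + (y₂-y₁)² + (z₂-z₁)²]
  = √[1² + 10² + 5²]
  = √[1 + 100 + 25]
  = √126
  ≈ 11.22

11.22


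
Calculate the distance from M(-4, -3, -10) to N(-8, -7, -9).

d = √[(x₂-x₁)² + (y₂-y₁)² + (z₂-z₁)²]
  = √[(-4)² + (-4)² + 1²]
  = √[16 + 16 + 1]
  = √33
  ≈ 5.745

5.745


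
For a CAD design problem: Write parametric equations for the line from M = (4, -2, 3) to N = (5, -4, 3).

Direction vector d = N - M = (5 - 4, -4 + 2, 3 - 3) = (1, -2, 0)
Parametric form r = M + t·d:
x = 4 + t, y = -2 - 2t, z = 3

x = 4 + t, y = -2 - 2t, z = 3


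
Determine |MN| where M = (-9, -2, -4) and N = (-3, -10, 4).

d = √[(x₂-x₁)² + (y₂-y₁)² + (z₂-z₁)²]
  = √[6² + (-8)² + 8²]
  = √[36 + 64 + 64]
  = √164
  ≈ 12.81

12.81


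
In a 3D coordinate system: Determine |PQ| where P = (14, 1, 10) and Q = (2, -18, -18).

d = √[(x₂-x₁)² + (y₂-y₁)² + (z₂-z₁)²]
  = √[(-12)² + (-19)² + (-28)²]
  = √[144 + 361 + 784]
  = √1289
  ≈ 35.9

35.9


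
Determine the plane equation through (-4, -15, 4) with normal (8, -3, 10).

The plane through P with normal n = (a, b, c) satisfies n·(r - P) = 0,
i.e. ax + by + cz = a·x₀ + b·y₀ + c·z₀.
d = 8·(-4) + (-3)·(-15) + 10·4
  = -32 + 45 + 40
  = 53
Equation: 8x - 3y + 10z = 53

8x - 3y + 10z = 53


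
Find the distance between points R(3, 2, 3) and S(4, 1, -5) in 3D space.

d = √[(x₂-x₁)² + (y₂-y₁)² + (z₂-z₁)²]
  = √[1² + (-1)² + (-8)²]
  = √[1 + 1 + 64]
  = √66
  ≈ 8.124

8.124


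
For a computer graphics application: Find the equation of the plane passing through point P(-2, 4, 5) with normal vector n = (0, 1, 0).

The plane through P with normal n = (a, b, c) satisfies n·(r - P) = 0,
i.e. ax + by + cz = a·x₀ + b·y₀ + c·z₀.
d = 0·(-2) + 1·4 + 0·5
  = 0 + 4 + 0
  = 4
Equation: y = 4

y = 4


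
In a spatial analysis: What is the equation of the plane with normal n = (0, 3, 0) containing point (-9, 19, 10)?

The plane through P with normal n = (a, b, c) satisfies n·(r - P) = 0,
i.e. ax + by + cz = a·x₀ + b·y₀ + c·z₀.
d = 0·(-9) + 3·19 + 0·10
  = 0 + 57 + 0
  = 57
Equation: 3y = 57

3y = 57


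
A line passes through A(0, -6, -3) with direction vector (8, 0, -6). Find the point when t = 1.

P(t) = A + t·d
  = (0 + 8·1, -6 + 0·1, -3 + (-6)·1)
  = (0 + 8, -6 + 0, -3 - 6)
  = (8, -6, -9)

(8, -6, -9)


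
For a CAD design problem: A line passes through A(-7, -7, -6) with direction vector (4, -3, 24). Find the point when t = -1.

P(t) = A + t·d
  = (-7 + 4·(-1), -7 + (-3)·(-1), -6 + 24·(-1))
  = (-7 - 4, -7 + 3, -6 - 24)
  = (-11, -4, -30)

(-11, -4, -30)


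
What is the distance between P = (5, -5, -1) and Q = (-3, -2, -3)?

d = √[(x₂-x₁)² + (y₂-y₁)² + (z₂-z₁)²]
  = √[(-8)² + 3² + (-2)²]
  = √[64 + 9 + 4]
  = √77
  ≈ 8.775

8.775


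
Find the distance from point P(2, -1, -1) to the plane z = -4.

distance = |a·x₀ + b·y₀ + c·z₀ - d| / √(a² + b² + c²)
  = |0·2 + 0·(-1) + 1·(-1) - (-4)| / √(0² + 0² + 1²)
  = |0 + 0 - 1 + 4| / √(0 + 0 + 1)
  = |3| / √1
  = 3 / 1
  ≈ 3

3


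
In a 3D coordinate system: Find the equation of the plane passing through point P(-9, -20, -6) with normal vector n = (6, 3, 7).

The plane through P with normal n = (a, b, c) satisfies n·(r - P) = 0,
i.e. ax + by + cz = a·x₀ + b·y₀ + c·z₀.
d = 6·(-9) + 3·(-20) + 7·(-6)
  = -54 - 60 - 42
  = -156
Equation: 6x + 3y + 7z = -156

6x + 3y + 7z = -156


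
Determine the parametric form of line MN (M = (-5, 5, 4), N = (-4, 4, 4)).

Direction vector d = N - M = (-4 + 5, 4 - 5, 4 - 4) = (1, -1, 0)
Parametric form r = M + t·d:
x = -5 + t, y = 5 - t, z = 4

x = -5 + t, y = 5 - t, z = 4


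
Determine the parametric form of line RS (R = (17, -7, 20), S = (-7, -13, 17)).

Direction vector d = S - R = (-7 - 17, -13 + 7, 17 - 20) = (-24, -6, -3)
Parametric form r = R + t·d:
x = 17 - 24t, y = -7 - 6t, z = 20 - 3t

x = 17 - 24t, y = -7 - 6t, z = 20 - 3t


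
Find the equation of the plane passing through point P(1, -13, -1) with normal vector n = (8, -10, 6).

The plane through P with normal n = (a, b, c) satisfies n·(r - P) = 0,
i.e. ax + by + cz = a·x₀ + b·y₀ + c·z₀.
d = 8·1 + (-10)·(-13) + 6·(-1)
  = 8 + 130 - 6
  = 132
Equation: 8x - 10y + 6z = 132

8x - 10y + 6z = 132


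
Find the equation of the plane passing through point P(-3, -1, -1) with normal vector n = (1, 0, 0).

The plane through P with normal n = (a, b, c) satisfies n·(r - P) = 0,
i.e. ax + by + cz = a·x₀ + b·y₀ + c·z₀.
d = 1·(-3) + 0·(-1) + 0·(-1)
  = -3 + 0 + 0
  = -3
Equation: x = -3

x = -3


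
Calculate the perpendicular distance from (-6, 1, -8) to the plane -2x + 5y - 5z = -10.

distance = |a·x₀ + b·y₀ + c·z₀ - d| / √(a² + b² + c²)
  = |(-2)·(-6) + 5·1 + (-5)·(-8) - (-10)| / √((-2)² + 5² + (-5)²)
  = |12 + 5 + 40 + 10| / √(4 + 25 + 25)
  = |67| / √54
  = 67 / 7.348
  ≈ 9.118

9.118


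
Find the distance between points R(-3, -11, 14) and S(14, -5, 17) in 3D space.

d = √[(x₂-x₁)² + (y₂-y₁)² + (z₂-z₁)²]
  = √[17² + 6² + 3²]
  = √[289 + 36 + 9]
  = √334
  ≈ 18.28

18.28


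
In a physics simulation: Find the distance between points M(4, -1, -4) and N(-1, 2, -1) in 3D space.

d = √[(x₂-x₁)² + (y₂-y₁)² + (z₂-z₁)²]
  = √[(-5)² + 3² + 3²]
  = √[25 + 9 + 9]
  = √43
  ≈ 6.557

6.557


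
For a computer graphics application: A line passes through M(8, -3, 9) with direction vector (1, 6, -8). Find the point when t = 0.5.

P(t) = M + t·d
  = (8 + 1·0.5, -3 + 6·0.5, 9 + (-8)·0.5)
  = (8 + 0.5, -3 + 3, 9 - 4)
  = (8.5, 0, 5)

(8.5, 0, 5)


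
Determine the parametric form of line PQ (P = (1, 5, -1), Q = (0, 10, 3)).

Direction vector d = Q - P = (0 - 1, 10 - 5, 3 + 1) = (-1, 5, 4)
Parametric form r = P + t·d:
x = 1 - t, y = 5 + 5t, z = -1 + 4t

x = 1 - t, y = 5 + 5t, z = -1 + 4t


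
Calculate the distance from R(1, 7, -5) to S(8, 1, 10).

d = √[(x₂-x₁)² + (y₂-y₁)² + (z₂-z₁)²]
  = √[7² + (-6)² + 15²]
  = √[49 + 36 + 225]
  = √310
  ≈ 17.61

17.61


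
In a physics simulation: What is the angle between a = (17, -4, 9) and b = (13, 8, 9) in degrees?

a·b = 17·13 + (-4)·8 + 9·9 = 221 - 32 + 81 = 270
|a| = √(17² + (-4)² + 9²) = √386 ≈ 19.65
|b| = √(13² + 8² + 9²) = √314 ≈ 17.72
cos θ = (a·b)/(|a||b|) = 270/(19.65·17.72) ≈ 0.7755
θ = arccos(0.7755) ≈ 39.15°

39.15°


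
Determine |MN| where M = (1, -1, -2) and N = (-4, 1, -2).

d = √[(x₂-x₁)² + (y₂-y₁)² + (z₂-z₁)²]
  = √[(-5)² + 2² + 0²]
  = √[25 + 4 + 0]
  = √29
  ≈ 5.385

5.385


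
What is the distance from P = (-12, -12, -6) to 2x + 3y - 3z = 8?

distance = |a·x₀ + b·y₀ + c·z₀ - d| / √(a² + b² + c²)
  = |2·(-12) + 3·(-12) + (-3)·(-6) - 8| / √(2² + 3² + (-3)²)
  = |-24 - 36 + 18 - 8| / √(4 + 9 + 9)
  = |-50| / √22
  = 50 / 4.69
  ≈ 10.66

10.66


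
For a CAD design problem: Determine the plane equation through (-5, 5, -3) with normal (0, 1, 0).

The plane through P with normal n = (a, b, c) satisfies n·(r - P) = 0,
i.e. ax + by + cz = a·x₀ + b·y₀ + c·z₀.
d = 0·(-5) + 1·5 + 0·(-3)
  = 0 + 5 + 0
  = 5
Equation: y = 5

y = 5


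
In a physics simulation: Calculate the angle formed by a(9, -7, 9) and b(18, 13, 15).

a·b = 9·18 + (-7)·13 + 9·15 = 162 - 91 + 135 = 206
|a| = √(9² + (-7)² + 9²) = √211 ≈ 14.53
|b| = √(18² + 13² + 15²) = √718 ≈ 26.8
cos θ = (a·b)/(|a||b|) = 206/(14.53·26.8) ≈ 0.5293
θ = arccos(0.5293) ≈ 58.04°

58.04°


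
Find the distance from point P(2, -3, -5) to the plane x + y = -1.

distance = |a·x₀ + b·y₀ + c·z₀ - d| / √(a² + b² + c²)
  = |1·2 + 1·(-3) + 0·(-5) - (-1)| / √(1² + 1² + 0²)
  = |2 - 3 + 0 + 1| / √(1 + 1 + 0)
  = |0| / √2
  = 0 / 1.414
  ≈ 0

0


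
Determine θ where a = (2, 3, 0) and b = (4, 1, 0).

a·b = 2·4 + 3·1 + 0·0 = 8 + 3 + 0 = 11
|a| = √(2² + 3² + 0²) = √13 ≈ 3.606
|b| = √(4² + 1² + 0²) = √17 ≈ 4.123
cos θ = (a·b)/(|a||b|) = 11/(3.606·4.123) ≈ 0.7399
θ = arccos(0.7399) ≈ 42.27°

42.27°


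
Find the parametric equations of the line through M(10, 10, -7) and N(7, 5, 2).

Direction vector d = N - M = (7 - 10, 5 - 10, 2 + 7) = (-3, -5, 9)
Parametric form r = M + t·d:
x = 10 - 3t, y = 10 - 5t, z = -7 + 9t

x = 10 - 3t, y = 10 - 5t, z = -7 + 9t


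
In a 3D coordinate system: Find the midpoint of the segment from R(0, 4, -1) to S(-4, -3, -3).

M = ((x₁+x₂)/2, (y₁+y₂)/2, (z₁+z₂)/2)
  = ((0 - 4)/2, (4 - 3)/2, (-1 - 3)/2)
  = (-4/2, 1/2, -4/2)
  = (-2, 0.5, -2)

(-2, 0.5, -2)


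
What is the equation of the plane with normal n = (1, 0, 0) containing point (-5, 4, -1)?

The plane through P with normal n = (a, b, c) satisfies n·(r - P) = 0,
i.e. ax + by + cz = a·x₀ + b·y₀ + c·z₀.
d = 1·(-5) + 0·4 + 0·(-1)
  = -5 + 0 + 0
  = -5
Equation: x = -5

x = -5


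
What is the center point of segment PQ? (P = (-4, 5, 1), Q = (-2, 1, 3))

M = ((x₁+x₂)/2, (y₁+y₂)/2, (z₁+z₂)/2)
  = ((-4 - 2)/2, (5 + 1)/2, (1 + 3)/2)
  = (-6/2, 6/2, 4/2)
  = (-3, 3, 2)

(-3, 3, 2)


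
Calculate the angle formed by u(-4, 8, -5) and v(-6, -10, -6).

u·v = (-4)·(-6) + 8·(-10) + (-5)·(-6) = 24 - 80 + 30 = -26
|u| = √((-4)² + 8² + (-5)²) = √105 ≈ 10.25
|v| = √((-6)² + (-10)² + (-6)²) = √172 ≈ 13.11
cos θ = (u·v)/(|u||v|) = -26/(10.25·13.11) ≈ -0.1935
θ = arccos(-0.1935) ≈ 101.2°

101.2°


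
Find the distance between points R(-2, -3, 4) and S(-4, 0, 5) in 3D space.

d = √[(x₂-x₁)² + (y₂-y₁)² + (z₂-z₁)²]
  = √[(-2)² + 3² + 1²]
  = √[4 + 9 + 1]
  = √14
  ≈ 3.742

3.742


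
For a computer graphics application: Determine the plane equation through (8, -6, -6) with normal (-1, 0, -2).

The plane through P with normal n = (a, b, c) satisfies n·(r - P) = 0,
i.e. ax + by + cz = a·x₀ + b·y₀ + c·z₀.
d = (-1)·8 + 0·(-6) + (-2)·(-6)
  = -8 + 0 + 12
  = 4
Equation: -x - 2z = 4

-x - 2z = 4


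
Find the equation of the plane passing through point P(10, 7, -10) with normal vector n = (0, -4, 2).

The plane through P with normal n = (a, b, c) satisfies n·(r - P) = 0,
i.e. ax + by + cz = a·x₀ + b·y₀ + c·z₀.
d = 0·10 + (-4)·7 + 2·(-10)
  = 0 - 28 - 20
  = -48
Equation: -4y + 2z = -48

-4y + 2z = -48


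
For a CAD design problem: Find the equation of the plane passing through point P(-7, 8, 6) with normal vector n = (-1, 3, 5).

The plane through P with normal n = (a, b, c) satisfies n·(r - P) = 0,
i.e. ax + by + cz = a·x₀ + b·y₀ + c·z₀.
d = (-1)·(-7) + 3·8 + 5·6
  = 7 + 24 + 30
  = 61
Equation: -x + 3y + 5z = 61

-x + 3y + 5z = 61


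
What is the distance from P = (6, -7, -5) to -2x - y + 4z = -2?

distance = |a·x₀ + b·y₀ + c·z₀ - d| / √(a² + b² + c²)
  = |(-2)·6 + (-1)·(-7) + 4·(-5) - (-2)| / √((-2)² + (-1)² + 4²)
  = |-12 + 7 - 20 + 2| / √(4 + 1 + 16)
  = |-23| / √21
  = 23 / 4.583
  ≈ 5.019

5.019


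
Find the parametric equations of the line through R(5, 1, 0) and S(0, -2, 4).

Direction vector d = S - R = (0 - 5, -2 - 1, 4 + 0) = (-5, -3, 4)
Parametric form r = R + t·d:
x = 5 - 5t, y = 1 - 3t, z = 0 + 4t

x = 5 - 5t, y = 1 - 3t, z = 0 + 4t


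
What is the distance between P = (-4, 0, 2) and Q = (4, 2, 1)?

d = √[(x₂-x₁)² + (y₂-y₁)² + (z₂-z₁)²]
  = √[8² + 2² + (-1)²]
  = √[64 + 4 + 1]
  = √69
  ≈ 8.307

8.307


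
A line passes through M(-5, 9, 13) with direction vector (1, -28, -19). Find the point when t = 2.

P(t) = M + t·d
  = (-5 + 1·2, 9 + (-28)·2, 13 + (-19)·2)
  = (-5 + 2, 9 - 56, 13 - 38)
  = (-3, -47, -25)

(-3, -47, -25)


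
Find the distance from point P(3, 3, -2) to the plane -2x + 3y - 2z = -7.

distance = |a·x₀ + b·y₀ + c·z₀ - d| / √(a² + b² + c²)
  = |(-2)·3 + 3·3 + (-2)·(-2) - (-7)| / √((-2)² + 3² + (-2)²)
  = |-6 + 9 + 4 + 7| / √(4 + 9 + 4)
  = |14| / √17
  = 14 / 4.123
  ≈ 3.395

3.395


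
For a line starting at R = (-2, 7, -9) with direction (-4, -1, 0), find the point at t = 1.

P(t) = R + t·d
  = (-2 + (-4)·1, 7 + (-1)·1, -9 + 0·1)
  = (-2 - 4, 7 - 1, -9 + 0)
  = (-6, 6, -9)

(-6, 6, -9)


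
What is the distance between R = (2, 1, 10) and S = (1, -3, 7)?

d = √[(x₂-x₁)² + (y₂-y₁)² + (z₂-z₁)²]
  = √[(-1)² + (-4)² + (-3)²]
  = √[1 + 16 + 9]
  = √26
  ≈ 5.099

5.099


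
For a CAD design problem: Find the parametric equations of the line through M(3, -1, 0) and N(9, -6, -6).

Direction vector d = N - M = (9 - 3, -6 + 1, -6 + 0) = (6, -5, -6)
Parametric form r = M + t·d:
x = 3 + 6t, y = -1 - 5t, z = 0 - 6t

x = 3 + 6t, y = -1 - 5t, z = 0 - 6t


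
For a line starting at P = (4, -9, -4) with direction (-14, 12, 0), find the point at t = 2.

P(t) = P + t·d
  = (4 + (-14)·2, -9 + 12·2, -4 + 0·2)
  = (4 - 28, -9 + 24, -4 + 0)
  = (-24, 15, -4)

(-24, 15, -4)


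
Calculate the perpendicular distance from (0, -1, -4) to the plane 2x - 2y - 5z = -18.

distance = |a·x₀ + b·y₀ + c·z₀ - d| / √(a² + b² + c²)
  = |2·0 + (-2)·(-1) + (-5)·(-4) - (-18)| / √(2² + (-2)² + (-5)²)
  = |0 + 2 + 20 + 18| / √(4 + 4 + 25)
  = |40| / √33
  = 40 / 5.745
  ≈ 6.963

6.963


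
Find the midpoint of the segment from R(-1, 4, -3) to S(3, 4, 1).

M = ((x₁+x₂)/2, (y₁+y₂)/2, (z₁+z₂)/2)
  = ((-1 + 3)/2, (4 + 4)/2, (-3 + 1)/2)
  = (2/2, 8/2, -2/2)
  = (1, 4, -1)

(1, 4, -1)


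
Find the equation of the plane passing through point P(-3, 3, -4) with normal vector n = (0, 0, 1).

The plane through P with normal n = (a, b, c) satisfies n·(r - P) = 0,
i.e. ax + by + cz = a·x₀ + b·y₀ + c·z₀.
d = 0·(-3) + 0·3 + 1·(-4)
  = 0 + 0 - 4
  = -4
Equation: z = -4

z = -4


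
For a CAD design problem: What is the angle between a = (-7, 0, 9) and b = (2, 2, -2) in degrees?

a·b = (-7)·2 + 0·2 + 9·(-2) = -14 + 0 - 18 = -32
|a| = √((-7)² + 0² + 9²) = √130 ≈ 11.4
|b| = √(2² + 2² + (-2)²) = √12 ≈ 3.464
cos θ = (a·b)/(|a||b|) = -32/(11.4·3.464) ≈ -0.8102
θ = arccos(-0.8102) ≈ 144.1°

144.1°


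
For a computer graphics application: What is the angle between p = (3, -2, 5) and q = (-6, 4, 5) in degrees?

p·q = 3·(-6) + (-2)·4 + 5·5 = -18 - 8 + 25 = -1
|p| = √(3² + (-2)² + 5²) = √38 ≈ 6.164
|q| = √((-6)² + 4² + 5²) = √77 ≈ 8.775
cos θ = (p·q)/(|p||q|) = -1/(6.164·8.775) ≈ -0.01849
θ = arccos(-0.01849) ≈ 91.06°

91.06°


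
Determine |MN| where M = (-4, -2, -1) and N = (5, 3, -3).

d = √[(x₂-x₁)² + (y₂-y₁)² + (z₂-z₁)²]
  = √[9² + 5² + (-2)²]
  = √[81 + 25 + 4]
  = √110
  ≈ 10.49

10.49


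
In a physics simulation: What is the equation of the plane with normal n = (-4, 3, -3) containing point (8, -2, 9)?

The plane through P with normal n = (a, b, c) satisfies n·(r - P) = 0,
i.e. ax + by + cz = a·x₀ + b·y₀ + c·z₀.
d = (-4)·8 + 3·(-2) + (-3)·9
  = -32 - 6 - 27
  = -65
Equation: -4x + 3y - 3z = -65

-4x + 3y - 3z = -65


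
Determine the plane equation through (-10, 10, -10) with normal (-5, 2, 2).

The plane through P with normal n = (a, b, c) satisfies n·(r - P) = 0,
i.e. ax + by + cz = a·x₀ + b·y₀ + c·z₀.
d = (-5)·(-10) + 2·10 + 2·(-10)
  = 50 + 20 - 20
  = 50
Equation: -5x + 2y + 2z = 50

-5x + 2y + 2z = 50


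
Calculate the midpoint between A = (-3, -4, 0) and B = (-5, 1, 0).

M = ((x₁+x₂)/2, (y₁+y₂)/2, (z₁+z₂)/2)
  = ((-3 - 5)/2, (-4 + 1)/2, (0 + 0)/2)
  = (-8/2, -3/2, 0/2)
  = (-4, -1.5, 0)

(-4, -1.5, 0)


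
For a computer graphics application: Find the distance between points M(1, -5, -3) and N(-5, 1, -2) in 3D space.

d = √[(x₂-x₁)² + (y₂-y₁)² + (z₂-z₁)²]
  = √[(-6)² + 6² + 1²]
  = √[36 + 36 + 1]
  = √73
  ≈ 8.544

8.544


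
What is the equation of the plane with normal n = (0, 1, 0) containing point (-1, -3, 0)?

The plane through P with normal n = (a, b, c) satisfies n·(r - P) = 0,
i.e. ax + by + cz = a·x₀ + b·y₀ + c·z₀.
d = 0·(-1) + 1·(-3) + 0·0
  = 0 - 3 + 0
  = -3
Equation: y = -3

y = -3


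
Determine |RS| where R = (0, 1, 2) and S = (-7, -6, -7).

d = √[(x₂-x₁)² + (y₂-y₁)² + (z₂-z₁)²]
  = √[(-7)² + (-7)² + (-9)²]
  = √[49 + 49 + 81]
  = √179
  ≈ 13.38

13.38


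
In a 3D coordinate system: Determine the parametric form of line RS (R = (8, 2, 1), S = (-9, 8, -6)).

Direction vector d = S - R = (-9 - 8, 8 - 2, -6 - 1) = (-17, 6, -7)
Parametric form r = R + t·d:
x = 8 - 17t, y = 2 + 6t, z = 1 - 7t

x = 8 - 17t, y = 2 + 6t, z = 1 - 7t


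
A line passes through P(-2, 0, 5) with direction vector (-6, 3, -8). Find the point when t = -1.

P(t) = P + t·d
  = (-2 + (-6)·(-1), 0 + 3·(-1), 5 + (-8)·(-1))
  = (-2 + 6, 0 - 3, 5 + 8)
  = (4, -3, 13)

(4, -3, 13)


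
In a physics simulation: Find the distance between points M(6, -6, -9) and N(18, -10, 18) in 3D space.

d = √[(x₂-x₁)² + (y₂-y₁)² + (z₂-z₁)²]
  = √[12² + (-4)² + 27²]
  = √[144 + 16 + 729]
  = √889
  ≈ 29.82

29.82


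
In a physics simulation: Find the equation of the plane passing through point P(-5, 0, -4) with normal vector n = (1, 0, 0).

The plane through P with normal n = (a, b, c) satisfies n·(r - P) = 0,
i.e. ax + by + cz = a·x₀ + b·y₀ + c·z₀.
d = 1·(-5) + 0·0 + 0·(-4)
  = -5 + 0 + 0
  = -5
Equation: x = -5

x = -5


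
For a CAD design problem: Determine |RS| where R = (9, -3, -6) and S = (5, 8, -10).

d = √[(x₂-x₁)² + (y₂-y₁)² + (z₂-z₁)²]
  = √[(-4)² + 11² + (-4)²]
  = √[16 + 121 + 16]
  = √153
  ≈ 12.37

12.37


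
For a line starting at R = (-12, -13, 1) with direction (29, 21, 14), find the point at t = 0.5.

P(t) = R + t·d
  = (-12 + 29·0.5, -13 + 21·0.5, 1 + 14·0.5)
  = (-12 + 14.5, -13 + 10.5, 1 + 7)
  = (2.5, -2.5, 8)

(2.5, -2.5, 8)


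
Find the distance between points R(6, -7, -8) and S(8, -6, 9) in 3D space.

d = √[(x₂-x₁)² + (y₂-y₁)² + (z₂-z₁)²]
  = √[2² + 1² + 17²]
  = √[4 + 1 + 289]
  = √294
  ≈ 17.15

17.15


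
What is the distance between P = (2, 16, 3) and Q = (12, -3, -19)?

d = √[(x₂-x₁)² + (y₂-y₁)² + (z₂-z₁)²]
  = √[10² + (-19)² + (-22)²]
  = √[100 + 361 + 484]
  = √945
  ≈ 30.74

30.74


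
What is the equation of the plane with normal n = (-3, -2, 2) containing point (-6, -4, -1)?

The plane through P with normal n = (a, b, c) satisfies n·(r - P) = 0,
i.e. ax + by + cz = a·x₀ + b·y₀ + c·z₀.
d = (-3)·(-6) + (-2)·(-4) + 2·(-1)
  = 18 + 8 - 2
  = 24
Equation: -3x - 2y + 2z = 24

-3x - 2y + 2z = 24


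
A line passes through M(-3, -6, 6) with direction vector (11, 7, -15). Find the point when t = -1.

P(t) = M + t·d
  = (-3 + 11·(-1), -6 + 7·(-1), 6 + (-15)·(-1))
  = (-3 - 11, -6 - 7, 6 + 15)
  = (-14, -13, 21)

(-14, -13, 21)


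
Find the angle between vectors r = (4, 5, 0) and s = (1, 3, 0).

r·s = 4·1 + 5·3 + 0·0 = 4 + 15 + 0 = 19
|r| = √(4² + 5² + 0²) = √41 ≈ 6.403
|s| = √(1² + 3² + 0²) = √10 ≈ 3.162
cos θ = (r·s)/(|r||s|) = 19/(6.403·3.162) ≈ 0.9383
θ = arccos(0.9383) ≈ 20.22°

20.22°


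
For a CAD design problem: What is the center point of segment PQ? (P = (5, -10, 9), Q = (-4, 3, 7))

M = ((x₁+x₂)/2, (y₁+y₂)/2, (z₁+z₂)/2)
  = ((5 - 4)/2, (-10 + 3)/2, (9 + 7)/2)
  = (1/2, -7/2, 16/2)
  = (0.5, -3.5, 8)

(0.5, -3.5, 8)


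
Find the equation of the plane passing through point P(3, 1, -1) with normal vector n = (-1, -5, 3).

The plane through P with normal n = (a, b, c) satisfies n·(r - P) = 0,
i.e. ax + by + cz = a·x₀ + b·y₀ + c·z₀.
d = (-1)·3 + (-5)·1 + 3·(-1)
  = -3 - 5 - 3
  = -11
Equation: -x - 5y + 3z = -11

-x - 5y + 3z = -11


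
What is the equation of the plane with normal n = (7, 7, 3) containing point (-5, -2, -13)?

The plane through P with normal n = (a, b, c) satisfies n·(r - P) = 0,
i.e. ax + by + cz = a·x₀ + b·y₀ + c·z₀.
d = 7·(-5) + 7·(-2) + 3·(-13)
  = -35 - 14 - 39
  = -88
Equation: 7x + 7y + 3z = -88

7x + 7y + 3z = -88


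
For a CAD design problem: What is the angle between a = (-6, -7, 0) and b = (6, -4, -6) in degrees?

a·b = (-6)·6 + (-7)·(-4) + 0·(-6) = -36 + 28 + 0 = -8
|a| = √((-6)² + (-7)² + 0²) = √85 ≈ 9.22
|b| = √(6² + (-4)² + (-6)²) = √88 ≈ 9.381
cos θ = (a·b)/(|a||b|) = -8/(9.22·9.381) ≈ -0.0925
θ = arccos(-0.0925) ≈ 95.31°

95.31°


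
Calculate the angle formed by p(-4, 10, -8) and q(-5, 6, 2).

p·q = (-4)·(-5) + 10·6 + (-8)·2 = 20 + 60 - 16 = 64
|p| = √((-4)² + 10² + (-8)²) = √180 ≈ 13.42
|q| = √((-5)² + 6² + 2²) = √65 ≈ 8.062
cos θ = (p·q)/(|p||q|) = 64/(13.42·8.062) ≈ 0.5917
θ = arccos(0.5917) ≈ 53.72°

53.72°


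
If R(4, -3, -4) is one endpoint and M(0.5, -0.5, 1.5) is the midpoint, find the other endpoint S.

S = 2M - R
  = (2·0.5 - 4, 2·(-0.5) - (-3), 2·1.5 - (-4))
  = (1 - 4, -1 + 3, 3 + 4)
  = (-3, 2, 7)

(-3, 2, 7)


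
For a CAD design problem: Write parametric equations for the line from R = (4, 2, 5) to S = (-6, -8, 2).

Direction vector d = S - R = (-6 - 4, -8 - 2, 2 - 5) = (-10, -10, -3)
Parametric form r = R + t·d:
x = 4 - 10t, y = 2 - 10t, z = 5 - 3t

x = 4 - 10t, y = 2 - 10t, z = 5 - 3t


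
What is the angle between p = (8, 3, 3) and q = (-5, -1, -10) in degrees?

p·q = 8·(-5) + 3·(-1) + 3·(-10) = -40 - 3 - 30 = -73
|p| = √(8² + 3² + 3²) = √82 ≈ 9.055
|q| = √((-5)² + (-1)² + (-10)²) = √126 ≈ 11.22
cos θ = (p·q)/(|p||q|) = -73/(9.055·11.22) ≈ -0.7182
θ = arccos(-0.7182) ≈ 135.9°

135.9°


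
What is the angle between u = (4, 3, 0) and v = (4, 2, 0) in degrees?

u·v = 4·4 + 3·2 + 0·0 = 16 + 6 + 0 = 22
|u| = √(4² + 3² + 0²) = √25 ≈ 5
|v| = √(4² + 2² + 0²) = √20 ≈ 4.472
cos θ = (u·v)/(|u||v|) = 22/(5·4.472) ≈ 0.9839
θ = arccos(0.9839) ≈ 10.3°

10.3°


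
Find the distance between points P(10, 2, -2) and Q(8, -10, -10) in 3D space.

d = √[(x₂-x₁)² + (y₂-y₁)² + (z₂-z₁)²]
  = √[(-2)² + (-12)² + (-8)²]
  = √[4 + 144 + 64]
  = √212
  ≈ 14.56

14.56


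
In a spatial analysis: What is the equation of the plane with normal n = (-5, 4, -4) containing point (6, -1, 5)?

The plane through P with normal n = (a, b, c) satisfies n·(r - P) = 0,
i.e. ax + by + cz = a·x₀ + b·y₀ + c·z₀.
d = (-5)·6 + 4·(-1) + (-4)·5
  = -30 - 4 - 20
  = -54
Equation: -5x + 4y - 4z = -54

-5x + 4y - 4z = -54


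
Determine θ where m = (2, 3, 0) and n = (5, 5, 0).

m·n = 2·5 + 3·5 + 0·0 = 10 + 15 + 0 = 25
|m| = √(2² + 3² + 0²) = √13 ≈ 3.606
|n| = √(5² + 5² + 0²) = √50 ≈ 7.071
cos θ = (m·n)/(|m||n|) = 25/(3.606·7.071) ≈ 0.9806
θ = arccos(0.9806) ≈ 11.31°

11.31°
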